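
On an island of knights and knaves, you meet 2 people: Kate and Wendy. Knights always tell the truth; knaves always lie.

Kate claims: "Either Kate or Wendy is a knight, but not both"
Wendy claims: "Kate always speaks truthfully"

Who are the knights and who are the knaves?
Kate is a knave.
Wendy is a knave.

Verification:
- Kate (knave) says "Either Kate or Wendy is a knight, but not both" - this is FALSE (a lie) because Kate is a knave and Wendy is a knave.
- Wendy (knave) says "Kate always speaks truthfully" - this is FALSE (a lie) because Kate is a knave.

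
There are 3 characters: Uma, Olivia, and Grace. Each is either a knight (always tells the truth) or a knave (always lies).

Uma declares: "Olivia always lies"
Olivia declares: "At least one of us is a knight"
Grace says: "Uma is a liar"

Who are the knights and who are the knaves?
Uma is a knave.
Olivia is a knight.
Grace is a knight.

Verification:
- Uma (knave) says "Olivia always lies" - this is FALSE (a lie) because Olivia is a knight.
- Olivia (knight) says "At least one of us is a knight" - this is TRUE because Olivia and Grace are knights.
- Grace (knight) says "Uma is a liar" - this is TRUE because Uma is a knave.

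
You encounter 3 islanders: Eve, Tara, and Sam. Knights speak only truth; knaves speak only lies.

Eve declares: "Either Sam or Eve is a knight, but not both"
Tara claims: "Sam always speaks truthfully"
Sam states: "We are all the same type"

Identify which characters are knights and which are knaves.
Eve is a knight.
Tara is a knave.
Sam is a knave.

Verification:
- Eve (knight) says "Either Sam or Eve is a knight, but not both" - this is TRUE because Sam is a knave and Eve is a knight.
- Tara (knave) says "Sam always speaks truthfully" - this is FALSE (a lie) because Sam is a knave.
- Sam (knave) says "We are all the same type" - this is FALSE (a lie) because Eve is a knight and Tara and Sam are knaves.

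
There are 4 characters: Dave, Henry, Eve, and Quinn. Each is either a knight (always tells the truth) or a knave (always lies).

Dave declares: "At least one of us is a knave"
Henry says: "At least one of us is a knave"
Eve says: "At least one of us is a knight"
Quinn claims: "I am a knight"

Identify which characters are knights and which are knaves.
Dave is a knight.
Henry is a knight.
Eve is a knight.
Quinn is a knave.

Verification:
- Dave (knight) says "At least one of us is a knave" - this is TRUE because Quinn is a knave.
- Henry (knight) says "At least one of us is a knave" - this is TRUE because Quinn is a knave.
- Eve (knight) says "At least one of us is a knight" - this is TRUE because Dave, Henry, and Eve are knights.
- Quinn (knave) says "I am a knight" - this is FALSE (a lie) because Quinn is a knave.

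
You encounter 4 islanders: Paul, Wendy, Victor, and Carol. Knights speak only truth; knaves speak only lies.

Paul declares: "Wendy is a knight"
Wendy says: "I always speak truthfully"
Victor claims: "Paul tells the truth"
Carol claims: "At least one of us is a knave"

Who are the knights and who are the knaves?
Paul is a knave.
Wendy is a knave.
Victor is a knave.
Carol is a knight.

Verification:
- Paul (knave) says "Wendy is a knight" - this is FALSE (a lie) because Wendy is a knave.
- Wendy (knave) says "I always speak truthfully" - this is FALSE (a lie) because Wendy is a knave.
- Victor (knave) says "Paul tells the truth" - this is FALSE (a lie) because Paul is a knave.
- Carol (knight) says "At least one of us is a knave" - this is TRUE because Paul, Wendy, and Victor are knaves.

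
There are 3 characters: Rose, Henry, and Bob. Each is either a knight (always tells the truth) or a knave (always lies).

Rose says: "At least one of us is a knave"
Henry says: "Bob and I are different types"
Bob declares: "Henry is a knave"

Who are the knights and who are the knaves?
Rose is a knight.
Henry is a knight.
Bob is a knave.

Verification:
- Rose (knight) says "At least one of us is a knave" - this is TRUE because Bob is a knave.
- Henry (knight) says "Bob and I are different types" - this is TRUE because Henry is a knight and Bob is a knave.
- Bob (knave) says "Henry is a knave" - this is FALSE (a lie) because Henry is a knight.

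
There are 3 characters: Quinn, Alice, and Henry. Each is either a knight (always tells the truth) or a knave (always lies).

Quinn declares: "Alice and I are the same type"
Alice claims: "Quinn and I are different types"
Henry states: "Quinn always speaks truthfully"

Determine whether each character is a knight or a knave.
Quinn is a knave.
Alice is a knight.
Henry is a knave.

Verification:
- Quinn (knave) says "Alice and I are the same type" - this is FALSE (a lie) because Quinn is a knave and Alice is a knight.
- Alice (knight) says "Quinn and I are different types" - this is TRUE because Alice is a knight and Quinn is a knave.
- Henry (knave) says "Quinn always speaks truthfully" - this is FALSE (a lie) because Quinn is a knave.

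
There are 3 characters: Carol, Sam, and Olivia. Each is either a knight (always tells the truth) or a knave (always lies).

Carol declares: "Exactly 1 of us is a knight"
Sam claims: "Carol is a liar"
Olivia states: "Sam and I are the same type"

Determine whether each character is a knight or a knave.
Carol is a knave.
Sam is a knight.
Olivia is a knight.

Verification:
- Carol (knave) says "Exactly 1 of us is a knight" - this is FALSE (a lie) because there are 2 knights.
- Sam (knight) says "Carol is a liar" - this is TRUE because Carol is a knave.
- Olivia (knight) says "Sam and I are the same type" - this is TRUE because Olivia is a knight and Sam is a knight.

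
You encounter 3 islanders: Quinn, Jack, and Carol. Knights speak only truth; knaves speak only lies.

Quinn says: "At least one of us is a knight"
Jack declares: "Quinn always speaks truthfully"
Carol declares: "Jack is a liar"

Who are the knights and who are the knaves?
Quinn is a knight.
Jack is a knight.
Carol is a knave.

Verification:
- Quinn (knight) says "At least one of us is a knight" - this is TRUE because Quinn and Jack are knights.
- Jack (knight) says "Quinn always speaks truthfully" - this is TRUE because Quinn is a knight.
- Carol (knave) says "Jack is a liar" - this is FALSE (a lie) because Jack is a knight.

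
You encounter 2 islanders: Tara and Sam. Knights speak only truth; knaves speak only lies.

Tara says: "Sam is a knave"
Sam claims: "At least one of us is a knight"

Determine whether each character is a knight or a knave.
Tara is a knave.
Sam is a knight.

Verification:
- Tara (knave) says "Sam is a knave" - this is FALSE (a lie) because Sam is a knight.
- Sam (knight) says "At least one of us is a knight" - this is TRUE because Sam is a knight.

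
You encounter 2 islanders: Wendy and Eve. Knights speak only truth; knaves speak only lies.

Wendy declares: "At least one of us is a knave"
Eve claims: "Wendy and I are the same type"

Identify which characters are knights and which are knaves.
Wendy is a knight.
Eve is a knave.

Verification:
- Wendy (knight) says "At least one of us is a knave" - this is TRUE because Eve is a knave.
- Eve (knave) says "Wendy and I are the same type" - this is FALSE (a lie) because Eve is a knave and Wendy is a knight.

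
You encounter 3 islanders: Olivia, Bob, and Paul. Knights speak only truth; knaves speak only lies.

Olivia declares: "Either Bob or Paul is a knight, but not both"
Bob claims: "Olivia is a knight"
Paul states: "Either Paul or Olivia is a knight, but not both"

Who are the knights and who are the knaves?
Olivia is a knave.
Bob is a knave.
Paul is a knave.

Verification:
- Olivia (knave) says "Either Bob or Paul is a knight, but not both" - this is FALSE (a lie) because Bob is a knave and Paul is a knave.
- Bob (knave) says "Olivia is a knight" - this is FALSE (a lie) because Olivia is a knave.
- Paul (knave) says "Either Paul or Olivia is a knight, but not both" - this is FALSE (a lie) because Paul is a knave and Olivia is a knave.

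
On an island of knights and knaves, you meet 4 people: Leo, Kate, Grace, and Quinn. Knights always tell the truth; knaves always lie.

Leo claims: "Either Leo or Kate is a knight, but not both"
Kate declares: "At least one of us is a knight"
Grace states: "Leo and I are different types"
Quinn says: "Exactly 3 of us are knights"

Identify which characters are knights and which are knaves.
Leo is a knave.
Kate is a knave.
Grace is a knave.
Quinn is a knave.

Verification:
- Leo (knave) says "Either Leo or Kate is a knight, but not both" - this is FALSE (a lie) because Leo is a knave and Kate is a knave.
- Kate (knave) says "At least one of us is a knight" - this is FALSE (a lie) because no one is a knight.
- Grace (knave) says "Leo and I are different types" - this is FALSE (a lie) because Grace is a knave and Leo is a knave.
- Quinn (knave) says "Exactly 3 of us are knights" - this is FALSE (a lie) because there are 0 knights.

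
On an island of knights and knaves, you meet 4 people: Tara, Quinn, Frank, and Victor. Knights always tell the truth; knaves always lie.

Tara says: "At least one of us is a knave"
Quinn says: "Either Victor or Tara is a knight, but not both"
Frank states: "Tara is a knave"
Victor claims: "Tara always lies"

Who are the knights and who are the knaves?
Tara is a knight.
Quinn is a knight.
Frank is a knave.
Victor is a knave.

Verification:
- Tara (knight) says "At least one of us is a knave" - this is TRUE because Frank and Victor are knaves.
- Quinn (knight) says "Either Victor or Tara is a knight, but not both" - this is TRUE because Victor is a knave and Tara is a knight.
- Frank (knave) says "Tara is a knave" - this is FALSE (a lie) because Tara is a knight.
- Victor (knave) says "Tara always lies" - this is FALSE (a lie) because Tara is a knight.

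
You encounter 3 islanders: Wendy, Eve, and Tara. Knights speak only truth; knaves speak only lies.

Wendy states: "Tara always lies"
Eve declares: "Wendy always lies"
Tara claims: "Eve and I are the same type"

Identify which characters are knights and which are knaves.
Wendy is a knave.
Eve is a knight.
Tara is a knight.

Verification:
- Wendy (knave) says "Tara always lies" - this is FALSE (a lie) because Tara is a knight.
- Eve (knight) says "Wendy always lies" - this is TRUE because Wendy is a knave.
- Tara (knight) says "Eve and I are the same type" - this is TRUE because Tara is a knight and Eve is a knight.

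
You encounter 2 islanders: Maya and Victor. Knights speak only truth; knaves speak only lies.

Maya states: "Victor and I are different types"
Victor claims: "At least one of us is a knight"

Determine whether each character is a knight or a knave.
Maya is a knave.
Victor is a knave.

Verification:
- Maya (knave) says "Victor and I are different types" - this is FALSE (a lie) because Maya is a knave and Victor is a knave.
- Victor (knave) says "At least one of us is a knight" - this is FALSE (a lie) because no one is a knight.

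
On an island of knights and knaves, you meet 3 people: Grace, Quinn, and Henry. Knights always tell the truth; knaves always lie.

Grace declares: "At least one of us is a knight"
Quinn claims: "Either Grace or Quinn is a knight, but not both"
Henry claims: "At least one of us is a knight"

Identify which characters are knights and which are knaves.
Grace is a knave.
Quinn is a knave.
Henry is a knave.

Verification:
- Grace (knave) says "At least one of us is a knight" - this is FALSE (a lie) because no one is a knight.
- Quinn (knave) says "Either Grace or Quinn is a knight, but not both" - this is FALSE (a lie) because Grace is a knave and Quinn is a knave.
- Henry (knave) says "At least one of us is a knight" - this is FALSE (a lie) because no one is a knight.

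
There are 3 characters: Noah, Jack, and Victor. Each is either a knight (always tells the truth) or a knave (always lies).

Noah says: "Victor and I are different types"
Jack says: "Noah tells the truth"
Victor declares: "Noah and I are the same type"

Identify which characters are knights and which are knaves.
Noah is a knight.
Jack is a knight.
Victor is a knave.

Verification:
- Noah (knight) says "Victor and I are different types" - this is TRUE because Noah is a knight and Victor is a knave.
- Jack (knight) says "Noah tells the truth" - this is TRUE because Noah is a knight.
- Victor (knave) says "Noah and I are the same type" - this is FALSE (a lie) because Victor is a knave and Noah is a knight.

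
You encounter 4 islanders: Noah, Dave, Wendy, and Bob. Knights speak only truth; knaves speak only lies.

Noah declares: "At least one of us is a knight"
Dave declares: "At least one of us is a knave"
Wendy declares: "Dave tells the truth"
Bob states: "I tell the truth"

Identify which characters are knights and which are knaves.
Noah is a knight.
Dave is a knight.
Wendy is a knight.
Bob is a knave.

Verification:
- Noah (knight) says "At least one of us is a knight" - this is TRUE because Noah, Dave, and Wendy are knights.
- Dave (knight) says "At least one of us is a knave" - this is TRUE because Bob is a knave.
- Wendy (knight) says "Dave tells the truth" - this is TRUE because Dave is a knight.
- Bob (knave) says "I tell the truth" - this is FALSE (a lie) because Bob is a knave.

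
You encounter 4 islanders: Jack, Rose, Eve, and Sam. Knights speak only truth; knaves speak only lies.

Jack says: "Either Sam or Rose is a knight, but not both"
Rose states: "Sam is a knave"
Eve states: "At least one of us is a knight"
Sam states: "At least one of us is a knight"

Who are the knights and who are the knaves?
Jack is a knight.
Rose is a knave.
Eve is a knight.
Sam is a knight.

Verification:
- Jack (knight) says "Either Sam or Rose is a knight, but not both" - this is TRUE because Sam is a knight and Rose is a knave.
- Rose (knave) says "Sam is a knave" - this is FALSE (a lie) because Sam is a knight.
- Eve (knight) says "At least one of us is a knight" - this is TRUE because Jack, Eve, and Sam are knights.
- Sam (knight) says "At least one of us is a knight" - this is TRUE because Jack, Eve, and Sam are knights.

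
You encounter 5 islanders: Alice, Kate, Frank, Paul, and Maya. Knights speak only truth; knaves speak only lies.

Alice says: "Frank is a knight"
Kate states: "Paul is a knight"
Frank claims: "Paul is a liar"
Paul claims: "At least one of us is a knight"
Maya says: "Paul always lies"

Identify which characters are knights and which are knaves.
Alice is a knave.
Kate is a knight.
Frank is a knave.
Paul is a knight.
Maya is a knave.

Verification:
- Alice (knave) says "Frank is a knight" - this is FALSE (a lie) because Frank is a knave.
- Kate (knight) says "Paul is a knight" - this is TRUE because Paul is a knight.
- Frank (knave) says "Paul is a liar" - this is FALSE (a lie) because Paul is a knight.
- Paul (knight) says "At least one of us is a knight" - this is TRUE because Kate and Paul are knights.
- Maya (knave) says "Paul always lies" - this is FALSE (a lie) because Paul is a knight.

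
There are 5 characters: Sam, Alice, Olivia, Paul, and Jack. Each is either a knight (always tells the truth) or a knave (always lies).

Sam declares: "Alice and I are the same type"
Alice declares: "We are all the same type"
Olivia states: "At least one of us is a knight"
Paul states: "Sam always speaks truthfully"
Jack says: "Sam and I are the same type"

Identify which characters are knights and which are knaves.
Sam is a knight.
Alice is a knight.
Olivia is a knight.
Paul is a knight.
Jack is a knight.

Verification:
- Sam (knight) says "Alice and I are the same type" - this is TRUE because Sam is a knight and Alice is a knight.
- Alice (knight) says "We are all the same type" - this is TRUE because Sam, Alice, Olivia, Paul, and Jack are knights.
- Olivia (knight) says "At least one of us is a knight" - this is TRUE because Sam, Alice, Olivia, Paul, and Jack are knights.
- Paul (knight) says "Sam always speaks truthfully" - this is TRUE because Sam is a knight.
- Jack (knight) says "Sam and I are the same type" - this is TRUE because Jack is a knight and Sam is a knight.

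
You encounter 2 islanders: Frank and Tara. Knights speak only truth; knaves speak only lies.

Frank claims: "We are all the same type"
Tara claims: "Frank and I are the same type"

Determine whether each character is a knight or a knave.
Frank is a knight.
Tara is a knight.

Verification:
- Frank (knight) says "We are all the same type" - this is TRUE because Frank and Tara are knights.
- Tara (knight) says "Frank and I are the same type" - this is TRUE because Tara is a knight and Frank is a knight.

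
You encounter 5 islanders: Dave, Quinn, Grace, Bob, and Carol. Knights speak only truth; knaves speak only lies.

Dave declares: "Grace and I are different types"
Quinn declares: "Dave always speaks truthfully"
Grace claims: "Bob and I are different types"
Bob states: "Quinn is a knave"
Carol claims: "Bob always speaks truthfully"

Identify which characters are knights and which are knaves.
Dave is a knight.
Quinn is a knight.
Grace is a knave.
Bob is a knave.
Carol is a knave.

Verification:
- Dave (knight) says "Grace and I are different types" - this is TRUE because Dave is a knight and Grace is a knave.
- Quinn (knight) says "Dave always speaks truthfully" - this is TRUE because Dave is a knight.
- Grace (knave) says "Bob and I are different types" - this is FALSE (a lie) because Grace is a knave and Bob is a knave.
- Bob (knave) says "Quinn is a knave" - this is FALSE (a lie) because Quinn is a knight.
- Carol (knave) says "Bob always speaks truthfully" - this is FALSE (a lie) because Bob is a knave.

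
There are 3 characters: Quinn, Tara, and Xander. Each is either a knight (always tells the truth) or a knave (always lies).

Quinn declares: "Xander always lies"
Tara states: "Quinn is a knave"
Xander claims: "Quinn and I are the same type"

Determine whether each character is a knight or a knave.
Quinn is a knight.
Tara is a knave.
Xander is a knave.

Verification:
- Quinn (knight) says "Xander always lies" - this is TRUE because Xander is a knave.
- Tara (knave) says "Quinn is a knave" - this is FALSE (a lie) because Quinn is a knight.
- Xander (knave) says "Quinn and I are the same type" - this is FALSE (a lie) because Xander is a knave and Quinn is a knight.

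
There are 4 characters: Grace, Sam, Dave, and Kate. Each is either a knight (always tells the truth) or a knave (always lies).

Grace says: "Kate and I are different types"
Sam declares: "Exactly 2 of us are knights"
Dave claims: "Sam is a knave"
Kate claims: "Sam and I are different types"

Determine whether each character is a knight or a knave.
Grace is a knave.
Sam is a knave.
Dave is a knight.
Kate is a knave.

Verification:
- Grace (knave) says "Kate and I are different types" - this is FALSE (a lie) because Grace is a knave and Kate is a knave.
- Sam (knave) says "Exactly 2 of us are knights" - this is FALSE (a lie) because there are 1 knights.
- Dave (knight) says "Sam is a knave" - this is TRUE because Sam is a knave.
- Kate (knave) says "Sam and I are different types" - this is FALSE (a lie) because Kate is a knave and Sam is a knave.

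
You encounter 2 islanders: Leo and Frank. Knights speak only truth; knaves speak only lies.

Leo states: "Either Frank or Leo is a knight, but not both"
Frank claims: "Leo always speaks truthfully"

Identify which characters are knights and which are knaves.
Leo is a knave.
Frank is a knave.

Verification:
- Leo (knave) says "Either Frank or Leo is a knight, but not both" - this is FALSE (a lie) because Frank is a knave and Leo is a knave.
- Frank (knave) says "Leo always speaks truthfully" - this is FALSE (a lie) because Leo is a knave.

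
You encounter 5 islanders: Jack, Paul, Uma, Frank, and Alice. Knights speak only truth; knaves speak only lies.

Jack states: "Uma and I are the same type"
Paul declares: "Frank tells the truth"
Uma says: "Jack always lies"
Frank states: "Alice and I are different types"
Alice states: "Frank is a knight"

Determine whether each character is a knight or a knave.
Jack is a knave.
Paul is a knave.
Uma is a knight.
Frank is a knave.
Alice is a knave.

Verification:
- Jack (knave) says "Uma and I are the same type" - this is FALSE (a lie) because Jack is a knave and Uma is a knight.
- Paul (knave) says "Frank tells the truth" - this is FALSE (a lie) because Frank is a knave.
- Uma (knight) says "Jack always lies" - this is TRUE because Jack is a knave.
- Frank (knave) says "Alice and I are different types" - this is FALSE (a lie) because Frank is a knave and Alice is a knave.
- Alice (knave) says "Frank is a knight" - this is FALSE (a lie) because Frank is a knave.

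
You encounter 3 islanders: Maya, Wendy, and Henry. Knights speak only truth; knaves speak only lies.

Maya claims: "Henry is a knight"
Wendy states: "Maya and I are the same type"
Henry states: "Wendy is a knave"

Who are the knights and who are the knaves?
Maya is a knight.
Wendy is a knave.
Henry is a knight.

Verification:
- Maya (knight) says "Henry is a knight" - this is TRUE because Henry is a knight.
- Wendy (knave) says "Maya and I are the same type" - this is FALSE (a lie) because Wendy is a knave and Maya is a knight.
- Henry (knight) says "Wendy is a knave" - this is TRUE because Wendy is a knave.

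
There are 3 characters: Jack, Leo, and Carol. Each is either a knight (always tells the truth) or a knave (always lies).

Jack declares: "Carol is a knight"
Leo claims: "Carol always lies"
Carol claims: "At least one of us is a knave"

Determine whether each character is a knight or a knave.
Jack is a knight.
Leo is a knave.
Carol is a knight.

Verification:
- Jack (knight) says "Carol is a knight" - this is TRUE because Carol is a knight.
- Leo (knave) says "Carol always lies" - this is FALSE (a lie) because Carol is a knight.
- Carol (knight) says "At least one of us is a knave" - this is TRUE because Leo is a knave.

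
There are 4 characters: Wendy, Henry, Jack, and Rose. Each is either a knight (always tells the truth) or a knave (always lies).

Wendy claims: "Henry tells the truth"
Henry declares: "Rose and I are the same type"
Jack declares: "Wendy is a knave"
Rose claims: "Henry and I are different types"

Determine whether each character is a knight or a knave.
Wendy is a knave.
Henry is a knave.
Jack is a knight.
Rose is a knight.

Verification:
- Wendy (knave) says "Henry tells the truth" - this is FALSE (a lie) because Henry is a knave.
- Henry (knave) says "Rose and I are the same type" - this is FALSE (a lie) because Henry is a knave and Rose is a knight.
- Jack (knight) says "Wendy is a knave" - this is TRUE because Wendy is a knave.
- Rose (knight) says "Henry and I are different types" - this is TRUE because Rose is a knight and Henry is a knave.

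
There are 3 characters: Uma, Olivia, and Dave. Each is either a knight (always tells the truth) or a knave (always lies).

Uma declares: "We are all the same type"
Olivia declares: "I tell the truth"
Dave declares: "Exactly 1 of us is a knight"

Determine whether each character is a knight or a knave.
Uma is a knave.
Olivia is a knave.
Dave is a knight.

Verification:
- Uma (knave) says "We are all the same type" - this is FALSE (a lie) because Dave is a knight and Uma and Olivia are knaves.
- Olivia (knave) says "I tell the truth" - this is FALSE (a lie) because Olivia is a knave.
- Dave (knight) says "Exactly 1 of us is a knight" - this is TRUE because there are 1 knights.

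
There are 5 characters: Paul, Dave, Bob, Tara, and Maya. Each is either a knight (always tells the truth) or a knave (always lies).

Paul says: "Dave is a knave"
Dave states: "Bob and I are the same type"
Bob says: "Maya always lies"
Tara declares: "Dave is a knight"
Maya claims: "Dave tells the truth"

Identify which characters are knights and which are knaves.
Paul is a knight.
Dave is a knave.
Bob is a knight.
Tara is a knave.
Maya is a knave.

Verification:
- Paul (knight) says "Dave is a knave" - this is TRUE because Dave is a knave.
- Dave (knave) says "Bob and I are the same type" - this is FALSE (a lie) because Dave is a knave and Bob is a knight.
- Bob (knight) says "Maya always lies" - this is TRUE because Maya is a knave.
- Tara (knave) says "Dave is a knight" - this is FALSE (a lie) because Dave is a knave.
- Maya (knave) says "Dave tells the truth" - this is FALSE (a lie) because Dave is a knave.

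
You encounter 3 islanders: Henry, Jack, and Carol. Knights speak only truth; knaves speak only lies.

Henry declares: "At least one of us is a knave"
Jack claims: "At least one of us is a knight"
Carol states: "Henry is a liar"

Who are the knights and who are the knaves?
Henry is a knight.
Jack is a knight.
Carol is a knave.

Verification:
- Henry (knight) says "At least one of us is a knave" - this is TRUE because Carol is a knave.
- Jack (knight) says "At least one of us is a knight" - this is TRUE because Henry and Jack are knights.
- Carol (knave) says "Henry is a liar" - this is FALSE (a lie) because Henry is a knight.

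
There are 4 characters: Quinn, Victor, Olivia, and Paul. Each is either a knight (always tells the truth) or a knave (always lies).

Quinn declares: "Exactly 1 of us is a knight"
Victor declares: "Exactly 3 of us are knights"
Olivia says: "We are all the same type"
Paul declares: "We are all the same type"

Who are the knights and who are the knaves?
Quinn is a knight.
Victor is a knave.
Olivia is a knave.
Paul is a knave.

Verification:
- Quinn (knight) says "Exactly 1 of us is a knight" - this is TRUE because there are 1 knights.
- Victor (knave) says "Exactly 3 of us are knights" - this is FALSE (a lie) because there are 1 knights.
- Olivia (knave) says "We are all the same type" - this is FALSE (a lie) because Quinn is a knight and Victor, Olivia, and Paul are knaves.
- Paul (knave) says "We are all the same type" - this is FALSE (a lie) because Quinn is a knight and Victor, Olivia, and Paul are knaves.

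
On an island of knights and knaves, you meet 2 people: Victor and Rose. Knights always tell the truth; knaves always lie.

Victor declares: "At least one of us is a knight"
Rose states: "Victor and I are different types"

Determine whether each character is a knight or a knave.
Victor is a knave.
Rose is a knave.

Verification:
- Victor (knave) says "At least one of us is a knight" - this is FALSE (a lie) because no one is a knight.
- Rose (knave) says "Victor and I are different types" - this is FALSE (a lie) because Rose is a knave and Victor is a knave.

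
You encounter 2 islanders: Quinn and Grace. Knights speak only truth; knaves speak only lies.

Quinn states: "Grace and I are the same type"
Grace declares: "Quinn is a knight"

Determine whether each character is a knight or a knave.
Quinn is a knight.
Grace is a knight.

Verification:
- Quinn (knight) says "Grace and I are the same type" - this is TRUE because Quinn is a knight and Grace is a knight.
- Grace (knight) says "Quinn is a knight" - this is TRUE because Quinn is a knight.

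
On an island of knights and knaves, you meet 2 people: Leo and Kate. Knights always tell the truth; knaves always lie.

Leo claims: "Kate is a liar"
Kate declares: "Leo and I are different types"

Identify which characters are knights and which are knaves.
Leo is a knave.
Kate is a knight.

Verification:
- Leo (knave) says "Kate is a liar" - this is FALSE (a lie) because Kate is a knight.
- Kate (knight) says "Leo and I are different types" - this is TRUE because Kate is a knight and Leo is a knave.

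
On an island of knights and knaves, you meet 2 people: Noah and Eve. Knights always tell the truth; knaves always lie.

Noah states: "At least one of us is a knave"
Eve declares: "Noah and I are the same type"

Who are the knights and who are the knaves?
Noah is a knight.
Eve is a knave.

Verification:
- Noah (knight) says "At least one of us is a knave" - this is TRUE because Eve is a knave.
- Eve (knave) says "Noah and I are the same type" - this is FALSE (a lie) because Eve is a knave and Noah is a knight.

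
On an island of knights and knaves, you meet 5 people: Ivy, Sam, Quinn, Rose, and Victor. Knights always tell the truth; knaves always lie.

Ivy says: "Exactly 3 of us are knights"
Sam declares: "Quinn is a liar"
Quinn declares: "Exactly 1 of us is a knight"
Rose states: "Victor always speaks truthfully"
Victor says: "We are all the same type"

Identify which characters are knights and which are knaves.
Ivy is a knave.
Sam is a knave.
Quinn is a knight.
Rose is a knave.
Victor is a knave.

Verification:
- Ivy (knave) says "Exactly 3 of us are knights" - this is FALSE (a lie) because there are 1 knights.
- Sam (knave) says "Quinn is a liar" - this is FALSE (a lie) because Quinn is a knight.
- Quinn (knight) says "Exactly 1 of us is a knight" - this is TRUE because there are 1 knights.
- Rose (knave) says "Victor always speaks truthfully" - this is FALSE (a lie) because Victor is a knave.
- Victor (knave) says "We are all the same type" - this is FALSE (a lie) because Quinn is a knight and Ivy, Sam, Rose, and Victor are knaves.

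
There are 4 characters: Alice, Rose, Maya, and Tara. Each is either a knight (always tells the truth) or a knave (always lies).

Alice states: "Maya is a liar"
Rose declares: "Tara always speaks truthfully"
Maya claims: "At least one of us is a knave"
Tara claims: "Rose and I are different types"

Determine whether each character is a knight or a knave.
Alice is a knave.
Rose is a knave.
Maya is a knight.
Tara is a knave.

Verification:
- Alice (knave) says "Maya is a liar" - this is FALSE (a lie) because Maya is a knight.
- Rose (knave) says "Tara always speaks truthfully" - this is FALSE (a lie) because Tara is a knave.
- Maya (knight) says "At least one of us is a knave" - this is TRUE because Alice, Rose, and Tara are knaves.
- Tara (knave) says "Rose and I are different types" - this is FALSE (a lie) because Tara is a knave and Rose is a knave.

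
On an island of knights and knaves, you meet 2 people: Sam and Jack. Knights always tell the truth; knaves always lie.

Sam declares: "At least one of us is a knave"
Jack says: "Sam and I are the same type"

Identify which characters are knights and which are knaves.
Sam is a knight.
Jack is a knave.

Verification:
- Sam (knight) says "At least one of us is a knave" - this is TRUE because Jack is a knave.
- Jack (knave) says "Sam and I are the same type" - this is FALSE (a lie) because Jack is a knave and Sam is a knight.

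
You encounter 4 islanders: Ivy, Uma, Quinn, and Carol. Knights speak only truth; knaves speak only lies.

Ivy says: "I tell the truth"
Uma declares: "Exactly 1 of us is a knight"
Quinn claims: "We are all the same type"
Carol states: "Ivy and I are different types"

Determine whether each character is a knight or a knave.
Ivy is a knave.
Uma is a knight.
Quinn is a knave.
Carol is a knave.

Verification:
- Ivy (knave) says "I tell the truth" - this is FALSE (a lie) because Ivy is a knave.
- Uma (knight) says "Exactly 1 of us is a knight" - this is TRUE because there are 1 knights.
- Quinn (knave) says "We are all the same type" - this is FALSE (a lie) because Uma is a knight and Ivy, Quinn, and Carol are knaves.
- Carol (knave) says "Ivy and I are different types" - this is FALSE (a lie) because Carol is a knave and Ivy is a knave.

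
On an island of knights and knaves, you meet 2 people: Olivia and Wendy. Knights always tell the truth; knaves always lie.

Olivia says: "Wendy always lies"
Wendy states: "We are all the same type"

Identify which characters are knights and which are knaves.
Olivia is a knight.
Wendy is a knave.

Verification:
- Olivia (knight) says "Wendy always lies" - this is TRUE because Wendy is a knave.
- Wendy (knave) says "We are all the same type" - this is FALSE (a lie) because Olivia is a knight and Wendy is a knave.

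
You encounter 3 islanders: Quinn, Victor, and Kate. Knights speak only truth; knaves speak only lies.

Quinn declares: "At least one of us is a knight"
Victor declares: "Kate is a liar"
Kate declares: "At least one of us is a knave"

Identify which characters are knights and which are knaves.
Quinn is a knight.
Victor is a knave.
Kate is a knight.

Verification:
- Quinn (knight) says "At least one of us is a knight" - this is TRUE because Quinn and Kate are knights.
- Victor (knave) says "Kate is a liar" - this is FALSE (a lie) because Kate is a knight.
- Kate (knight) says "At least one of us is a knave" - this is TRUE because Victor is a knave.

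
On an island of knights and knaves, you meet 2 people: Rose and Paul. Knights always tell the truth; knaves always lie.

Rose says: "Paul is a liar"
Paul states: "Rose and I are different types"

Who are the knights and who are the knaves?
Rose is a knave.
Paul is a knight.

Verification:
- Rose (knave) says "Paul is a liar" - this is FALSE (a lie) because Paul is a knight.
- Paul (knight) says "Rose and I are different types" - this is TRUE because Paul is a knight and Rose is a knave.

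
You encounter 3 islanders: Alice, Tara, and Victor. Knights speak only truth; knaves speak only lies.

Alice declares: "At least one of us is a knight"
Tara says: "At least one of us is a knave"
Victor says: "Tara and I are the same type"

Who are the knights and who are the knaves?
Alice is a knight.
Tara is a knight.
Victor is a knave.

Verification:
- Alice (knight) says "At least one of us is a knight" - this is TRUE because Alice and Tara are knights.
- Tara (knight) says "At least one of us is a knave" - this is TRUE because Victor is a knave.
- Victor (knave) says "Tara and I are the same type" - this is FALSE (a lie) because Victor is a knave and Tara is a knight.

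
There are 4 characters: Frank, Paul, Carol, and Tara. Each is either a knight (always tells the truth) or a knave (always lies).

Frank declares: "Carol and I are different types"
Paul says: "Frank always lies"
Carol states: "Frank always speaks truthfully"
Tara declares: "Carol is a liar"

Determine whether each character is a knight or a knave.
Frank is a knave.
Paul is a knight.
Carol is a knave.
Tara is a knight.

Verification:
- Frank (knave) says "Carol and I are different types" - this is FALSE (a lie) because Frank is a knave and Carol is a knave.
- Paul (knight) says "Frank always lies" - this is TRUE because Frank is a knave.
- Carol (knave) says "Frank always speaks truthfully" - this is FALSE (a lie) because Frank is a knave.
- Tara (knight) says "Carol is a liar" - this is TRUE because Carol is a knave.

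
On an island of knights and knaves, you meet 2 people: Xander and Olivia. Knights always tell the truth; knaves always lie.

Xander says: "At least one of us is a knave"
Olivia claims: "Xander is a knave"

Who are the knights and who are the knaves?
Xander is a knight.
Olivia is a knave.

Verification:
- Xander (knight) says "At least one of us is a knave" - this is TRUE because Olivia is a knave.
- Olivia (knave) says "Xander is a knave" - this is FALSE (a lie) because Xander is a knight.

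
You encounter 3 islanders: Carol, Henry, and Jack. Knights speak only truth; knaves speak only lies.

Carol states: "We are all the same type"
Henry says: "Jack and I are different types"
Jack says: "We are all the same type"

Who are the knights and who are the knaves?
Carol is a knave.
Henry is a knight.
Jack is a knave.

Verification:
- Carol (knave) says "We are all the same type" - this is FALSE (a lie) because Henry is a knight and Carol and Jack are knaves.
- Henry (knight) says "Jack and I are different types" - this is TRUE because Henry is a knight and Jack is a knave.
- Jack (knave) says "We are all the same type" - this is FALSE (a lie) because Henry is a knight and Carol and Jack are knaves.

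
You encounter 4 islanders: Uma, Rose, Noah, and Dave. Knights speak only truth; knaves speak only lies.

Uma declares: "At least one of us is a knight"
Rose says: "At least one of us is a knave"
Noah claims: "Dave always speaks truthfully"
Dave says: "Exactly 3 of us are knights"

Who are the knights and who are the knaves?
Uma is a knight.
Rose is a knight.
Noah is a knave.
Dave is a knave.

Verification:
- Uma (knight) says "At least one of us is a knight" - this is TRUE because Uma and Rose are knights.
- Rose (knight) says "At least one of us is a knave" - this is TRUE because Noah and Dave are knaves.
- Noah (knave) says "Dave always speaks truthfully" - this is FALSE (a lie) because Dave is a knave.
- Dave (knave) says "Exactly 3 of us are knights" - this is FALSE (a lie) because there are 2 knights.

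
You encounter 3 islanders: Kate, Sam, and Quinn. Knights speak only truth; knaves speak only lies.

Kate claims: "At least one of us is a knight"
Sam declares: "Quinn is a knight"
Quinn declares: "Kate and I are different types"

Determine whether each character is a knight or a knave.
Kate is a knave.
Sam is a knave.
Quinn is a knave.

Verification:
- Kate (knave) says "At least one of us is a knight" - this is FALSE (a lie) because no one is a knight.
- Sam (knave) says "Quinn is a knight" - this is FALSE (a lie) because Quinn is a knave.
- Quinn (knave) says "Kate and I are different types" - this is FALSE (a lie) because Quinn is a knave and Kate is a knave.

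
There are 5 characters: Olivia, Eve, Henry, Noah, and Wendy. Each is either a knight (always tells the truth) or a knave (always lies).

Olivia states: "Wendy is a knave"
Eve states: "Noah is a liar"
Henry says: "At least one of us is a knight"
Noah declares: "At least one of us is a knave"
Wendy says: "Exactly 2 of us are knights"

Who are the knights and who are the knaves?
Olivia is a knight.
Eve is a knave.
Henry is a knight.
Noah is a knight.
Wendy is a knave.

Verification:
- Olivia (knight) says "Wendy is a knave" - this is TRUE because Wendy is a knave.
- Eve (knave) says "Noah is a liar" - this is FALSE (a lie) because Noah is a knight.
- Henry (knight) says "At least one of us is a knight" - this is TRUE because Olivia, Henry, and Noah are knights.
- Noah (knight) says "At least one of us is a knave" - this is TRUE because Eve and Wendy are knaves.
- Wendy (knave) says "Exactly 2 of us are knights" - this is FALSE (a lie) because there are 3 knights.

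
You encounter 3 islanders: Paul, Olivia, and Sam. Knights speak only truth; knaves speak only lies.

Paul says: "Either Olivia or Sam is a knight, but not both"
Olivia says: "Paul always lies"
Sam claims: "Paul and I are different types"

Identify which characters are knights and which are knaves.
Paul is a knave.
Olivia is a knight.
Sam is a knight.

Verification:
- Paul (knave) says "Either Olivia or Sam is a knight, but not both" - this is FALSE (a lie) because Olivia is a knight and Sam is a knight.
- Olivia (knight) says "Paul always lies" - this is TRUE because Paul is a knave.
- Sam (knight) says "Paul and I are different types" - this is TRUE because Sam is a knight and Paul is a knave.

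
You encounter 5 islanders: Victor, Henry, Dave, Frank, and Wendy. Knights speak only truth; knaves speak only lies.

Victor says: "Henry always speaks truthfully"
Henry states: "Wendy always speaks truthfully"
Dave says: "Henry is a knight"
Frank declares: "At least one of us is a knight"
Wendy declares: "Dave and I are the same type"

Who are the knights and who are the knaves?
Victor is a knight.
Henry is a knight.
Dave is a knight.
Frank is a knight.
Wendy is a knight.

Verification:
- Victor (knight) says "Henry always speaks truthfully" - this is TRUE because Henry is a knight.
- Henry (knight) says "Wendy always speaks truthfully" - this is TRUE because Wendy is a knight.
- Dave (knight) says "Henry is a knight" - this is TRUE because Henry is a knight.
- Frank (knight) says "At least one of us is a knight" - this is TRUE because Victor, Henry, Dave, Frank, and Wendy are knights.
- Wendy (knight) says "Dave and I are the same type" - this is TRUE because Wendy is a knight and Dave is a knight.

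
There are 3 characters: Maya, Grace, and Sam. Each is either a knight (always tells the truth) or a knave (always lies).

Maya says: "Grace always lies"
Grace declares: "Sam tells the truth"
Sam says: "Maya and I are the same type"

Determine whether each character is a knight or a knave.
Maya is a knight.
Grace is a knave.
Sam is a knave.

Verification:
- Maya (knight) says "Grace always lies" - this is TRUE because Grace is a knave.
- Grace (knave) says "Sam tells the truth" - this is FALSE (a lie) because Sam is a knave.
- Sam (knave) says "Maya and I are the same type" - this is FALSE (a lie) because Sam is a knave and Maya is a knight.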